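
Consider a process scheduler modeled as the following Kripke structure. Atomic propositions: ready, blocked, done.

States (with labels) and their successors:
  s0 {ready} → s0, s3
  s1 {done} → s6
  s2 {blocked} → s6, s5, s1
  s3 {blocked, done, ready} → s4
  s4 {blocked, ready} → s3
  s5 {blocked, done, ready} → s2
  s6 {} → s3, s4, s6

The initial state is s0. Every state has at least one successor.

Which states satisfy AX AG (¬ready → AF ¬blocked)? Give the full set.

States satisfying AG (¬ready → AF ¬blocked): {s0, s1, s3, s4, s6}.
States satisfying AX AG (¬ready → AF ¬blocked): {s0, s1, s3, s4, s6}.

{s0, s1, s3, s4, s6}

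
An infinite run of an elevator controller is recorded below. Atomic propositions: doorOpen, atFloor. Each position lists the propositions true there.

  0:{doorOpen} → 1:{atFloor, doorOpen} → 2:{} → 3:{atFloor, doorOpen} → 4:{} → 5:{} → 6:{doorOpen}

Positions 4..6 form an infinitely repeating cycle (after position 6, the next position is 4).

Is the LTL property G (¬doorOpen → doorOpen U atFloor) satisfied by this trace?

No

¬doorOpen → doorOpen U atFloor must hold at every position from 0 onward. It fails at position 2, so G (¬doorOpen → doorOpen U atFloor) is false.
Positions where ¬doorOpen holds: 2, 4, 5.
Check doorOpen U atFloor at each: 2→fails, 4→fails, 5→fails.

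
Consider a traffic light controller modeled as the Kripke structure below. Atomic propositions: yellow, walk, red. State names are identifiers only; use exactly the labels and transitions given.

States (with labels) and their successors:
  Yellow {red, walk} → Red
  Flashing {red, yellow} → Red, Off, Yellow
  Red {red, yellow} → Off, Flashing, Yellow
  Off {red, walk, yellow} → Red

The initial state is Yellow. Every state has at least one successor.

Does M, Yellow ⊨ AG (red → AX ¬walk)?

Violated

States satisfying red → AX ¬walk: {Yellow, Off}.
States satisfying AG (red → AX ¬walk): ∅.
Flashing is reachable from Yellow and violates red → AX ¬walk, so AG fails at Yellow.
Yellow ∉ Sat(AG (red → AX ¬walk)).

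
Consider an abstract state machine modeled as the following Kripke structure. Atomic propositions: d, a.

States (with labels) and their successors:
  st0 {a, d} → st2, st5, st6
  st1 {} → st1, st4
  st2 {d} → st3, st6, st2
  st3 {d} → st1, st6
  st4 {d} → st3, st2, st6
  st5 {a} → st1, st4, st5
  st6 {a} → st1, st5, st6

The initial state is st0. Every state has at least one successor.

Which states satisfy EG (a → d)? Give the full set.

States satisfying a → d: {st0, st1, st2, st3, st4}.
States satisfying EG (a → d): {st0, st1, st2, st3, st4}.

{st0, st1, st2, st3, st4}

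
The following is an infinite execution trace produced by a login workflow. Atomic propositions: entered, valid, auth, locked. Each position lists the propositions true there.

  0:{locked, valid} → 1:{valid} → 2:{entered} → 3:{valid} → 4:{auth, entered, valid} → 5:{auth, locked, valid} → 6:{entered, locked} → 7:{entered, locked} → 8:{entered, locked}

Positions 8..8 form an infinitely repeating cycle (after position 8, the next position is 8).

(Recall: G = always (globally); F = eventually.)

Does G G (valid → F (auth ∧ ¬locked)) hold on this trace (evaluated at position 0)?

Does not hold

G (valid → F (auth ∧ ¬locked)) must hold at every position from 0 onward. It fails at position 0, so G G (valid → F (auth ∧ ¬locked)) is false.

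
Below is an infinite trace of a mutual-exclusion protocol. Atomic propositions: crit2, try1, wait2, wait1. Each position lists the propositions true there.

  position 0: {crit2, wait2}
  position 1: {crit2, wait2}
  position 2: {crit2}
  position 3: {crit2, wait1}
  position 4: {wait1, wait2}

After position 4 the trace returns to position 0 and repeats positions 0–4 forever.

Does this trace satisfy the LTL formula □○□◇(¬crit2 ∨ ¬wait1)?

Satisfied

○□◇(¬crit2 ∨ ¬wait1) holds at every position 0..4, and those are all positions ever visited, so □○□◇(¬crit2 ∨ ¬wait1) holds.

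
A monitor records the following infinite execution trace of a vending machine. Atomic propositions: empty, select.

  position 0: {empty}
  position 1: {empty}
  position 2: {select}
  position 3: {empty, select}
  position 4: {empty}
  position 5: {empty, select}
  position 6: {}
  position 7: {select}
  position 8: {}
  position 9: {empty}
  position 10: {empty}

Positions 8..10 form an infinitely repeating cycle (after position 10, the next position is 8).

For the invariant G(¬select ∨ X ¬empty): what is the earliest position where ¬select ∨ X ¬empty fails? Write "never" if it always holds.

2

Check ¬select ∨ X ¬empty at each position in order: 0 ✓, 1 ✓.
At position 2 the labels are {select} and the next position 3 has {empty, select}, so ¬select ∨ X ¬empty is false there. This is the first violation.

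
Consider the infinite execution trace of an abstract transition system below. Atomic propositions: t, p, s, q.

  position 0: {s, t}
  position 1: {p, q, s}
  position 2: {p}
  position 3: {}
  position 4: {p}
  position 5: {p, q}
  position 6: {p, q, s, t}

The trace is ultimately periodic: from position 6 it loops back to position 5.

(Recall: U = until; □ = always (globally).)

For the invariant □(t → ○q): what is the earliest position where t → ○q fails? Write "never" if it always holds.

t → ○q holds at every position 0..6, and those are all the positions the trace ever visits, so the invariant □(t → ○q) is never violated.

never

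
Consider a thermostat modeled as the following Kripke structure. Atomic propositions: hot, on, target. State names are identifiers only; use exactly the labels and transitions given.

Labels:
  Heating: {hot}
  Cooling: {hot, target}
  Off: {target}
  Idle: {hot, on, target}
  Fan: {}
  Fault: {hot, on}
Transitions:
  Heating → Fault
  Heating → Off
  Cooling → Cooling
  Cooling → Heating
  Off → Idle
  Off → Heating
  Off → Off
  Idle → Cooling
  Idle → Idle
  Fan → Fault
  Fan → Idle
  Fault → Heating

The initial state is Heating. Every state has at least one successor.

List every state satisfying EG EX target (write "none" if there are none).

{Heating, Cooling, Off, Idle, Fan}

States satisfying EX target: {Heating, Cooling, Off, Idle, Fan}.
States satisfying EG EX target: {Heating, Cooling, Off, Idle, Fan}.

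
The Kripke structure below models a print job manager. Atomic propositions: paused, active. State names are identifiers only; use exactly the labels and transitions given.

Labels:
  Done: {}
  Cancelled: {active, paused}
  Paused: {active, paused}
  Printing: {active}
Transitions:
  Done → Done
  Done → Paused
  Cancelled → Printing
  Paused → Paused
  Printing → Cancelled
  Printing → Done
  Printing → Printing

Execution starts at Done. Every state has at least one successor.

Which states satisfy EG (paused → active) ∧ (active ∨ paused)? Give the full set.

{Cancelled, Paused, Printing}

States satisfying paused → active: {Done, Cancelled, Paused, Printing}.
States satisfying EG (paused → active): {Done, Cancelled, Paused, Printing}.
States satisfying active ∨ paused: {Cancelled, Paused, Printing}.
States satisfying EG (paused → active) ∧ (active ∨ paused): {Cancelled, Paused, Printing}.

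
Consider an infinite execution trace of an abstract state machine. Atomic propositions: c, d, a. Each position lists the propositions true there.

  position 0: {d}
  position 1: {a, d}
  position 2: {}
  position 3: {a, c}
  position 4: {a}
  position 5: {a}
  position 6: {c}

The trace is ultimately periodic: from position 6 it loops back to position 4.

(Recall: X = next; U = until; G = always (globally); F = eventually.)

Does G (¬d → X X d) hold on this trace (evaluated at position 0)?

Violated

¬d → X X d must hold at every position from 0 onward. It fails at position 2, so G (¬d → X X d) is false.
Positions where ¬d holds: 2, 3, 4, 5, 6.
Check X X d at each: 2→fails, 3→fails, 4→fails, 5→fails, 6→fails.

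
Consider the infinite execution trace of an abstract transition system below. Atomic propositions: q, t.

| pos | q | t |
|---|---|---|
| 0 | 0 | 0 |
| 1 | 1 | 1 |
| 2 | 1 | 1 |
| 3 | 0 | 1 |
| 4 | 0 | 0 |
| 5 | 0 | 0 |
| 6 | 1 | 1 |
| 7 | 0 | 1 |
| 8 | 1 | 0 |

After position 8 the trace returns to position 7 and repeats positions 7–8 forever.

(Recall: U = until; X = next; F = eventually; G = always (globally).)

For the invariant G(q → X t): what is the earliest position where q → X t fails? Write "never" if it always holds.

never

q → X t holds at every position 0..8, and those are all the positions the trace ever visits, so the invariant G(q → X t) is never violated.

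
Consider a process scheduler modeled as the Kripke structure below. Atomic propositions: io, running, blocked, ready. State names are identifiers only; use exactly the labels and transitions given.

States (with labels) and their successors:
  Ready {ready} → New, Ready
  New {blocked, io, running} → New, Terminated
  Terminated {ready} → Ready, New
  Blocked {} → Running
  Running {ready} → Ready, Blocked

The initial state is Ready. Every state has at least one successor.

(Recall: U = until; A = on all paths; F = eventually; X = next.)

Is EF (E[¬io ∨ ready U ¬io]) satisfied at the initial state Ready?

Yes

States satisfying E[¬io ∨ ready U ¬io]: {Ready, Terminated, Blocked, Running}.
States satisfying EF (E[¬io ∨ ready U ¬io]): {Ready, New, Terminated, Blocked, Running}.
Some path from Ready reaches a state where E[¬io ∨ ready U ¬io] holds.
Ready ∈ Sat(EF (E[¬io ∨ ready U ¬io])).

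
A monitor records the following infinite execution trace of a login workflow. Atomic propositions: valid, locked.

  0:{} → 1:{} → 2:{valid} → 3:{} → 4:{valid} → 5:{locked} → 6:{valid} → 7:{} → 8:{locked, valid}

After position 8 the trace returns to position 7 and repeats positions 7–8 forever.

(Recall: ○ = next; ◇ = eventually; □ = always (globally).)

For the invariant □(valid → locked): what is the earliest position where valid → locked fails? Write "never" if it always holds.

2

Check valid → locked at each position in order: 0 ✓, 1 ✓.
At position 2 the labels are {valid}, so valid → locked is false there. This is the first violation.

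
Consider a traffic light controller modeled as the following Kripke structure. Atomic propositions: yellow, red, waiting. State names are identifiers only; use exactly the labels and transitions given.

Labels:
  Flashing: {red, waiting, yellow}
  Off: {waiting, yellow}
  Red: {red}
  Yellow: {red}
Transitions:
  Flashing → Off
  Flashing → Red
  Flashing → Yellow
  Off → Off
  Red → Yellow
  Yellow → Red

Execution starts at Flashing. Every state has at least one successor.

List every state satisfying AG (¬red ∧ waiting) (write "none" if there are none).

{Off}

States satisfying ¬red ∧ waiting: {Off}.
States satisfying AG (¬red ∧ waiting): {Off}.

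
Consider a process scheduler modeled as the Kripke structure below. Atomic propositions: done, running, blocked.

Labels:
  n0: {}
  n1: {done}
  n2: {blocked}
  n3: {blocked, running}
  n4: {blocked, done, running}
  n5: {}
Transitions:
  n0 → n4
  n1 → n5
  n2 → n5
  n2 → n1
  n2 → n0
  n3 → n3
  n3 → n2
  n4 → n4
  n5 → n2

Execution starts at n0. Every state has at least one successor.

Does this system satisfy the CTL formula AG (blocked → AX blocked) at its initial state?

States satisfying blocked → AX blocked: {n0, n1, n3, n4, n5}.
States satisfying AG (blocked → AX blocked): {n0, n4}.
Every state reachable from n0 satisfies blocked → AX blocked.
n0 ∈ Sat(AG (blocked → AX blocked)).

Holds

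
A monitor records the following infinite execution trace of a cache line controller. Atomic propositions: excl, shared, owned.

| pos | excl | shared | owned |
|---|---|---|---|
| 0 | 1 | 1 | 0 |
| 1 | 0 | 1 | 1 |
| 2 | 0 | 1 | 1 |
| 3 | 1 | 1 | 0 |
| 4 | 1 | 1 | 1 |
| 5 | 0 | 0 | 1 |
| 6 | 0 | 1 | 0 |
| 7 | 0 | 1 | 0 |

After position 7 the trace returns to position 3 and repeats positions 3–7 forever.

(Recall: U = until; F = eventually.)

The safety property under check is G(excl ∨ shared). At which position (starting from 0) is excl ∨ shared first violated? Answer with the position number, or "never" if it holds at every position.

Check excl ∨ shared at each position in order: 0 ✓, 1 ✓, 2 ✓, 3 ✓, 4 ✓.
At position 5 the labels are {owned}, so excl ∨ shared is false there. This is the first violation.

5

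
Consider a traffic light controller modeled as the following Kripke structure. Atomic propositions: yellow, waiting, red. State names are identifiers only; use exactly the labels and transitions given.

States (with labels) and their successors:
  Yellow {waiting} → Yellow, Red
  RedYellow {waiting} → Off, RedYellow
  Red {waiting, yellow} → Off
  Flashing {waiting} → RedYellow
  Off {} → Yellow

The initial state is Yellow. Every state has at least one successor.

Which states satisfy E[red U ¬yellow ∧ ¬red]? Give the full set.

{Yellow, RedYellow, Flashing, Off}

States satisfying red: ∅.
States satisfying ¬yellow ∧ ¬red: {Yellow, RedYellow, Flashing, Off}.
States satisfying E[red U ¬yellow ∧ ¬red]: {Yellow, RedYellow, Flashing, Off}.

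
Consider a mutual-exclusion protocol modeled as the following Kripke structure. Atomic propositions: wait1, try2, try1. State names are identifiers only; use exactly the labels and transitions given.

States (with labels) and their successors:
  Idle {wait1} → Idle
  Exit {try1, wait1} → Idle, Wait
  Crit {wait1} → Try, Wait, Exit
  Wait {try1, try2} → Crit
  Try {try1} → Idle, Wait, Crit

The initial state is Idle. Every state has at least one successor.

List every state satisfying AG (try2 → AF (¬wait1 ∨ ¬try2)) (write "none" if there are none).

{Idle, Exit, Crit, Wait, Try}

States satisfying try2 → AF (¬wait1 ∨ ¬try2): {Idle, Exit, Crit, Wait, Try}.
States satisfying AG (try2 → AF (¬wait1 ∨ ¬try2)): {Idle, Exit, Crit, Wait, Try}.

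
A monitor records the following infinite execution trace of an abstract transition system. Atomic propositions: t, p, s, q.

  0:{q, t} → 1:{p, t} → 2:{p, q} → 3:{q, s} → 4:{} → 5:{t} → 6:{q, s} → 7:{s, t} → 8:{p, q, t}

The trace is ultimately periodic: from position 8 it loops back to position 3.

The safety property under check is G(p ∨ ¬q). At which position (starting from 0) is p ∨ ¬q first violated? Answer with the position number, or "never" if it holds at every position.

0

At position 0 the labels are {q, t}, so p ∨ ¬q is false there. This is the first violation.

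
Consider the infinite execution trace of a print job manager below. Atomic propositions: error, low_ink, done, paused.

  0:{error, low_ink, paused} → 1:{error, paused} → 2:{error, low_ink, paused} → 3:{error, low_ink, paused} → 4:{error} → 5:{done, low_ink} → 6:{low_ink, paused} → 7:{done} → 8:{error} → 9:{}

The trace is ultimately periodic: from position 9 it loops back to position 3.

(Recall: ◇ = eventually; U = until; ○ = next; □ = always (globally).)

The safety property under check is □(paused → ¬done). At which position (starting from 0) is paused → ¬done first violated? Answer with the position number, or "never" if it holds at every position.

never

paused → ¬done holds at every position 0..9, and those are all the positions the trace ever visits, so the invariant □(paused → ¬done) is never violated.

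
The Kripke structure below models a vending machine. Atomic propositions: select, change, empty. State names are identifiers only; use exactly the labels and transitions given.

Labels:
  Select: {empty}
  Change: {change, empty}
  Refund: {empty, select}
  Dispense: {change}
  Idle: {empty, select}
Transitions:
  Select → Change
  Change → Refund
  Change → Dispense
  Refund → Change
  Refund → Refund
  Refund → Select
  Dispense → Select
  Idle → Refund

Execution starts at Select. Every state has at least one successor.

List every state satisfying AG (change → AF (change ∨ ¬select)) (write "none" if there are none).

States satisfying change → AF (change ∨ ¬select): {Select, Change, Refund, Dispense, Idle}.
States satisfying AG (change → AF (change ∨ ¬select)): {Select, Change, Refund, Dispense, Idle}.

{Select, Change, Refund, Dispense, Idle}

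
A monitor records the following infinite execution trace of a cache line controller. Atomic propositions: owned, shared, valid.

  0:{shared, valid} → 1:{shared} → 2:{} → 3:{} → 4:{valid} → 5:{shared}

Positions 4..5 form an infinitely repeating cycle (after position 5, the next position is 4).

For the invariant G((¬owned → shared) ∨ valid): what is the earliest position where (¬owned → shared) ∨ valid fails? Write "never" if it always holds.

2

Check (¬owned → shared) ∨ valid at each position in order: 0 ✓, 1 ✓.
At position 2 the labels are {}, so (¬owned → shared) ∨ valid is false there. This is the first violation.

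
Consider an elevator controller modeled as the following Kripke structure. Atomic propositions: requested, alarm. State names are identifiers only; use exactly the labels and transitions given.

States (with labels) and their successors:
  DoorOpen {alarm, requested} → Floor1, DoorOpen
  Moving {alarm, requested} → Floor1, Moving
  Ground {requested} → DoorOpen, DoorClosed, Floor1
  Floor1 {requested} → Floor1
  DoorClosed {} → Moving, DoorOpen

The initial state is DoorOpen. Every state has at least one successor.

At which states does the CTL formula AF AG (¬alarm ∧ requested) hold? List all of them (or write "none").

{Floor1}

States satisfying AG (¬alarm ∧ requested): {Floor1}.
States satisfying AF AG (¬alarm ∧ requested): {Floor1}.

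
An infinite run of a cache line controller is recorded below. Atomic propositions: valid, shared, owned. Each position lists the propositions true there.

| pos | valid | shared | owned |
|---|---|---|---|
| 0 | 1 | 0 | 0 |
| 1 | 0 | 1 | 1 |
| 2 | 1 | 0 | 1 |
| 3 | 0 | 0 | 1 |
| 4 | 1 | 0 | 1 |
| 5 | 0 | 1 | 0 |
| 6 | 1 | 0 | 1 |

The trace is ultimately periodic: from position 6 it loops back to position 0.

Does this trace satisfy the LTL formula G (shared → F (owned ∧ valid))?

Yes

shared → F (owned ∧ valid) holds at every position 0..6, and those are all positions ever visited, so G (shared → F (owned ∧ valid)) holds.
Positions where shared holds: 1, 5.
Check F (owned ∧ valid) at each: 1→ok, 5→ok.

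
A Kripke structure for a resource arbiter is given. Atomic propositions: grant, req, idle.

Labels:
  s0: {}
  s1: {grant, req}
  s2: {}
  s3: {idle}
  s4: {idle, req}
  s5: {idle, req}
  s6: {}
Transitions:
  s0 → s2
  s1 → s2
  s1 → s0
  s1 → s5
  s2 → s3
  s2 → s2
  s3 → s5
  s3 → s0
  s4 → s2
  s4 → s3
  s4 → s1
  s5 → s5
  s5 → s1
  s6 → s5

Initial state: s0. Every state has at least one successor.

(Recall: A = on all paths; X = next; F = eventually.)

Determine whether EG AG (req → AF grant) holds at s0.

No

States satisfying AG (req → AF grant): ∅.
States satisfying EG AG (req → AF grant): ∅.
No suitable path/successor from s0 witnesses the formula.
s0 ∉ Sat(EG AG (req → AF grant)).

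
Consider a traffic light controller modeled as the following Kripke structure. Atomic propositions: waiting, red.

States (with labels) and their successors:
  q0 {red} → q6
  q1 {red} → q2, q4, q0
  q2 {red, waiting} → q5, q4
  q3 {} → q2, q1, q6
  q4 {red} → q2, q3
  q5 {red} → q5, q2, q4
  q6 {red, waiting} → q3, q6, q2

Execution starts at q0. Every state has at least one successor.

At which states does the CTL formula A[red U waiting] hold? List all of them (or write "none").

States satisfying red: {q0, q1, q2, q4, q5, q6}.
States satisfying waiting: {q2, q6}.
States satisfying A[red U waiting]: {q0, q2, q6}.

{q0, q2, q6}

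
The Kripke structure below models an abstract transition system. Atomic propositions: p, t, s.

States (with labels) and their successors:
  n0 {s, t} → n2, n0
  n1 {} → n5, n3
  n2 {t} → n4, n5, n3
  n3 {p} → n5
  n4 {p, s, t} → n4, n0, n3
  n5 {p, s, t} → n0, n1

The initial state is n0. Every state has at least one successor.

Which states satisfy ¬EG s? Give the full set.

{n1, n2, n3}

States satisfying s: {n0, n4, n5}.
States satisfying EG s: {n0, n4, n5}.
States satisfying ¬EG s: {n1, n2, n3}.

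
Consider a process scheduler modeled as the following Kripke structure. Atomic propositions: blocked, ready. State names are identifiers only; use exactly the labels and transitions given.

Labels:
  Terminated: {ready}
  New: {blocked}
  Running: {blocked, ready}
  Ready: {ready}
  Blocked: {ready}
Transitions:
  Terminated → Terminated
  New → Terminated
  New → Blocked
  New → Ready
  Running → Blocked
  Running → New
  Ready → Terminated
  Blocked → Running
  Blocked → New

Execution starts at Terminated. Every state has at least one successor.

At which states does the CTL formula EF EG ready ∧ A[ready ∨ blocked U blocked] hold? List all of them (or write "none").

{New, Running, Blocked}

States satisfying EG ready: {Terminated, Running, Ready, Blocked}.
States satisfying EF EG ready: {Terminated, New, Running, Ready, Blocked}.
States satisfying ready ∨ blocked: {Terminated, New, Running, Ready, Blocked}.
States satisfying blocked: {New, Running}.
States satisfying A[ready ∨ blocked U blocked]: {New, Running, Blocked}.
States satisfying EF EG ready ∧ A[ready ∨ blocked U blocked]: {New, Running, Blocked}.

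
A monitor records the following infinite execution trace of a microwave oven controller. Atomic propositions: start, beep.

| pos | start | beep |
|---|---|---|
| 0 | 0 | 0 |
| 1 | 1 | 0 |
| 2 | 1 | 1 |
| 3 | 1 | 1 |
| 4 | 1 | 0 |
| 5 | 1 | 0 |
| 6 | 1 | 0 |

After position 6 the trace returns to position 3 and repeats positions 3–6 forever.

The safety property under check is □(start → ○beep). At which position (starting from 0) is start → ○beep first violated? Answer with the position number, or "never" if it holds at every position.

Check start → ○beep at each position in order: 0 ✓, 1 ✓, 2 ✓.
At position 3 the labels are {beep, start} and the next position 4 has {start}, so start → ○beep is false there. This is the first violation.

3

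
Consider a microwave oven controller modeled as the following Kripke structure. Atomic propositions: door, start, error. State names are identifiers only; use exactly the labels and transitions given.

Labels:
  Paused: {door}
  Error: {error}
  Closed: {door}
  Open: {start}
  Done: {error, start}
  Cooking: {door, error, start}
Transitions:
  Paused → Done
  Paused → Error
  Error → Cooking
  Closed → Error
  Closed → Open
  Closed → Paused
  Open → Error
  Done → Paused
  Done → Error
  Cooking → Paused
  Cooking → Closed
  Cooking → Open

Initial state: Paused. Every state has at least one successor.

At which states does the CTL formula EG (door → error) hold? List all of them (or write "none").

{Error, Open, Done, Cooking}

States satisfying door → error: {Error, Open, Done, Cooking}.
States satisfying EG (door → error): {Error, Open, Done, Cooking}.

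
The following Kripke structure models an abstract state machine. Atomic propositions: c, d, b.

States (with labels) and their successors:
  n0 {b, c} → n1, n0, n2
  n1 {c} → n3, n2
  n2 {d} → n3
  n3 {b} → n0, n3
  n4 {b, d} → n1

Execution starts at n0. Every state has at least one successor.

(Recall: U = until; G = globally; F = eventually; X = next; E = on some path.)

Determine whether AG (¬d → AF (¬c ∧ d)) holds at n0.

States satisfying ¬d → AF (¬c ∧ d): {n2, n4}.
States satisfying AG (¬d → AF (¬c ∧ d)): ∅.
n0 is reachable from n0 and violates ¬d → AF (¬c ∧ d), so AG fails at n0.
n0 ∉ Sat(AG (¬d → AF (¬c ∧ d))).

Violated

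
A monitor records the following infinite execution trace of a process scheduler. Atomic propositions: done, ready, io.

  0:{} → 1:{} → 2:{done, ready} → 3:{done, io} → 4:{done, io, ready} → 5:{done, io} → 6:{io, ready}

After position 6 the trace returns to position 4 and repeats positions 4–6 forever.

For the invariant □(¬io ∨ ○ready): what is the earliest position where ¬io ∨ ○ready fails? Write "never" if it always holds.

Check ¬io ∨ ○ready at each position in order: 0 ✓, 1 ✓, 2 ✓, 3 ✓.
At position 4 the labels are {done, io, ready} and the next position 5 has {done, io}, so ¬io ∨ ○ready is false there. This is the first violation.

4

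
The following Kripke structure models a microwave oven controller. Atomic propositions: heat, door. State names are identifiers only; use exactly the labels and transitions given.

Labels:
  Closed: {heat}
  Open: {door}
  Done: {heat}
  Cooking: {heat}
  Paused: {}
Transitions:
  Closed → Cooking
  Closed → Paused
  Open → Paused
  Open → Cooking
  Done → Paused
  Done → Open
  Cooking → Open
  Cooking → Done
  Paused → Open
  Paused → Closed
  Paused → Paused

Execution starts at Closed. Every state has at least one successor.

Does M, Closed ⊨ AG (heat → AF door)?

No

States satisfying heat → AF door: {Open, Paused}.
States satisfying AG (heat → AF door): ∅.
Closed is reachable from Closed and violates heat → AF door, so AG fails at Closed.
Closed ∉ Sat(AG (heat → AF door)).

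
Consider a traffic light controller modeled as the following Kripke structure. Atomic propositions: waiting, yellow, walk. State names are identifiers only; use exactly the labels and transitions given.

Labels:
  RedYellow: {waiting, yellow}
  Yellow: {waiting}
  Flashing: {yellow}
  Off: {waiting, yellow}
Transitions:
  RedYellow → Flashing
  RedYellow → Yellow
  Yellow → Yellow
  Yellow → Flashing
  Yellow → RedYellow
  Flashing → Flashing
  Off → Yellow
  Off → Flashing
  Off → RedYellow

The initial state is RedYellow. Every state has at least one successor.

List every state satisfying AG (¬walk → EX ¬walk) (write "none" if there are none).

{RedYellow, Yellow, Flashing, Off}

States satisfying ¬walk → EX ¬walk: {RedYellow, Yellow, Flashing, Off}.
States satisfying AG (¬walk → EX ¬walk): {RedYellow, Yellow, Flashing, Off}.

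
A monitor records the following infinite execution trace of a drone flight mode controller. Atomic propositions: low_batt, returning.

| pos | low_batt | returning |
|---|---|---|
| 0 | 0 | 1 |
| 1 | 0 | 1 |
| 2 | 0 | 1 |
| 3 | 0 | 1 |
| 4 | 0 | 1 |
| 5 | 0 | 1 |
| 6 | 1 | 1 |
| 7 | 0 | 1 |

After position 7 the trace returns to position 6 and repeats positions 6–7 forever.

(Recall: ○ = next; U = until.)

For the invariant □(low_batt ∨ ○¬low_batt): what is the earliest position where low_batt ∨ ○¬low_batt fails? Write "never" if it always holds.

Check low_batt ∨ ○¬low_batt at each position in order: 0 ✓, 1 ✓, 2 ✓, 3 ✓, 4 ✓.
At position 5 the labels are {returning} and the next position 6 has {low_batt, returning}, so low_batt ∨ ○¬low_batt is false there. This is the first violation.

5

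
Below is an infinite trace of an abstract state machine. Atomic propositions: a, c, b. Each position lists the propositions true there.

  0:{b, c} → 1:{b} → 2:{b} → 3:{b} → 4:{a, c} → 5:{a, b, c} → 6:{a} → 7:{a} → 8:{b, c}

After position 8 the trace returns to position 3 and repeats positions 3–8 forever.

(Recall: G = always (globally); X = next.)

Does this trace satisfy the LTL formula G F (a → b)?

Satisfied

F (a → b) holds at every position 0..8, and those are all positions ever visited, so G F (a → b) holds.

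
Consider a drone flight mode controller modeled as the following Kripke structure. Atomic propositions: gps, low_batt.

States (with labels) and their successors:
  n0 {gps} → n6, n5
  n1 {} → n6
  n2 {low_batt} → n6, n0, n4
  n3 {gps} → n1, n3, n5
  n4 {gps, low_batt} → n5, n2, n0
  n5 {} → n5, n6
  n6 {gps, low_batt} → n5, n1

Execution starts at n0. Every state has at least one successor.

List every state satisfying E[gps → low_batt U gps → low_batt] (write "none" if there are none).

{n1, n2, n4, n5, n6}

States satisfying gps → low_batt: {n1, n2, n4, n5, n6}.
States satisfying E[gps → low_batt U gps → low_batt]: {n1, n2, n4, n5, n6}.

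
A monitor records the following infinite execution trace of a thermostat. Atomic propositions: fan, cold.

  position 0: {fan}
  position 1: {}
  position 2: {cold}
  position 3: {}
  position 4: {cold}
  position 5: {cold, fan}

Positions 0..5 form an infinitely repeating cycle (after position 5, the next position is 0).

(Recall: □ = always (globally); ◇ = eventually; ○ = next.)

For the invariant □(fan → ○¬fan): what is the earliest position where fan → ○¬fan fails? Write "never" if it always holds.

5

Check fan → ○¬fan at each position in order: 0 ✓, 1 ✓, 2 ✓, 3 ✓, 4 ✓.
At position 5 the labels are {cold, fan} and the next position 0 has {fan}, so fan → ○¬fan is false there. This is the first violation.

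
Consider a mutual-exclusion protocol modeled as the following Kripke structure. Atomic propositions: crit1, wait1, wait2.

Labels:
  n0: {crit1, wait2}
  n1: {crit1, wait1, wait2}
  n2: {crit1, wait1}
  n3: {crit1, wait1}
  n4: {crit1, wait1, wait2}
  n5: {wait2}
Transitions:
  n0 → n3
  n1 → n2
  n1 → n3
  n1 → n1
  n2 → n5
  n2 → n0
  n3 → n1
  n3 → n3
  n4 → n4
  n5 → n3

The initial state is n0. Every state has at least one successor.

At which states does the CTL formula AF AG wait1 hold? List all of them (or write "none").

{n4}

States satisfying AG wait1: {n4}.
States satisfying AF AG wait1: {n4}.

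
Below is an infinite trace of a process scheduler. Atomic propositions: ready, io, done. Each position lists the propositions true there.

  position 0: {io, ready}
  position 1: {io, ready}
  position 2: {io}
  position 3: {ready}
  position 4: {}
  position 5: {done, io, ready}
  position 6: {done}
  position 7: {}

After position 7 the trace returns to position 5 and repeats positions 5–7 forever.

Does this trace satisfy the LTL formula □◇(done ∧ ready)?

Holds

◇(done ∧ ready) holds at every position 0..7, and those are all positions ever visited, so □◇(done ∧ ready) holds.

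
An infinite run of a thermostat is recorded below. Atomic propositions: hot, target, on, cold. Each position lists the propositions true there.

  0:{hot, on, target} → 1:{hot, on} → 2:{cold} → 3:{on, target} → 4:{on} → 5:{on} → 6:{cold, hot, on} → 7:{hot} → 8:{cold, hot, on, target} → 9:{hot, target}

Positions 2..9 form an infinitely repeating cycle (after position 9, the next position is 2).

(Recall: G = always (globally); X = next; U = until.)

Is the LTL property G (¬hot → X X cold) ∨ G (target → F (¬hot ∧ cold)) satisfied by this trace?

Yes

¬hot → X X cold must hold at every position from 0 onward. It fails at position 2, so G (¬hot → X X cold) is false.
Positions where ¬hot holds: 2, 3, 4, 5.
Check X X cold at each: 2→fails, 3→fails, 4→ok, 5→fails.
target → F (¬hot ∧ cold) holds at every position 0..9, and those are all positions ever visited, so G (target → F (¬hot ∧ cold)) holds.
Positions where target holds: 0, 3, 8, 9.
Check F (¬hot ∧ cold) at each: 0→ok, 3→ok, 8→ok, 9→ok.
At position 0: G (¬hot → X X cold) is false; G (target → F (¬hot ∧ cold)) is true; so G (¬hot → X X cold) ∨ G (target → F (¬hot ∧ cold)) is true.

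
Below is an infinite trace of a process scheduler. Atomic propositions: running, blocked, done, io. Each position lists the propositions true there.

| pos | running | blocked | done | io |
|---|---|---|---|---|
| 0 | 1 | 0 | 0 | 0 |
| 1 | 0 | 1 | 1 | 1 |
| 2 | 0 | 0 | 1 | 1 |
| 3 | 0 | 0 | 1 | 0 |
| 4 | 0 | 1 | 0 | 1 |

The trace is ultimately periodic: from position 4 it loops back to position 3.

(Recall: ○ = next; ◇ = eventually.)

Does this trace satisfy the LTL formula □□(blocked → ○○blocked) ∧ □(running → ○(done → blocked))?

□(blocked → ○○blocked) must hold at every position from 0 onward. It fails at position 0, so □□(blocked → ○○blocked) is false.
running → ○(done → blocked) holds at every position 0..4, and those are all positions ever visited, so □(running → ○(done → blocked)) holds.
Positions where running holds: 0.
Check ○(done → blocked) at each: 0→ok.
At position 0: □□(blocked → ○○blocked) is false; □(running → ○(done → blocked)) is true; so □□(blocked → ○○blocked) ∧ □(running → ○(done → blocked)) is false.

No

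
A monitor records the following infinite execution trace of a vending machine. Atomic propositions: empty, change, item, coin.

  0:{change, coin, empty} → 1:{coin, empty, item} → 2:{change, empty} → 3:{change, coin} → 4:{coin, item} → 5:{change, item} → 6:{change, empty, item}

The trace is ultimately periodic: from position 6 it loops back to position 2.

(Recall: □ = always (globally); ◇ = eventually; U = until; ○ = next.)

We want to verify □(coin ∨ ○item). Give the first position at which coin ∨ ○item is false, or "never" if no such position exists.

Check coin ∨ ○item at each position in order: 0 ✓, 1 ✓.
At position 2 the labels are {change, empty} and the next position 3 has {change, coin}, so coin ∨ ○item is false there. This is the first violation.

2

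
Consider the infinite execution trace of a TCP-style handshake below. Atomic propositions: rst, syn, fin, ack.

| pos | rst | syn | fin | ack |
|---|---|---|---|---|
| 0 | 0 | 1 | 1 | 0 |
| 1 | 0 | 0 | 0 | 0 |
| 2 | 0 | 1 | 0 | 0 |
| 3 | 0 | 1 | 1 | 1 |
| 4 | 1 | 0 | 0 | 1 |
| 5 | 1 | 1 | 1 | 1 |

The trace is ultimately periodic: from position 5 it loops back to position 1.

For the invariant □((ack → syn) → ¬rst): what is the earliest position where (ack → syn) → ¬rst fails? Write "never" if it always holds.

Check (ack → syn) → ¬rst at each position in order: 0 ✓, 1 ✓, 2 ✓, 3 ✓, 4 ✓.
At position 5 the labels are {ack, fin, rst, syn}, so (ack → syn) → ¬rst is false there. This is the first violation.

5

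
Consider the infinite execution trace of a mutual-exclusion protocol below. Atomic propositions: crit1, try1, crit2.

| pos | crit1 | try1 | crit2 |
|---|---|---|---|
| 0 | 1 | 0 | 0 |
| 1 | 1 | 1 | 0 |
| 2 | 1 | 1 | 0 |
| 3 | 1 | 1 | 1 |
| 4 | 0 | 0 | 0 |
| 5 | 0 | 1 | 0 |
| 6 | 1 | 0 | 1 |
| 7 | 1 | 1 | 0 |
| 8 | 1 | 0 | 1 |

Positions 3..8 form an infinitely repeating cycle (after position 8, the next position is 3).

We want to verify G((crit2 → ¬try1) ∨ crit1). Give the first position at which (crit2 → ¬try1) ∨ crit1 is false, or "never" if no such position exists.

(crit2 → ¬try1) ∨ crit1 holds at every position 0..8, and those are all the positions the trace ever visits, so the invariant G((crit2 → ¬try1) ∨ crit1) is never violated.

never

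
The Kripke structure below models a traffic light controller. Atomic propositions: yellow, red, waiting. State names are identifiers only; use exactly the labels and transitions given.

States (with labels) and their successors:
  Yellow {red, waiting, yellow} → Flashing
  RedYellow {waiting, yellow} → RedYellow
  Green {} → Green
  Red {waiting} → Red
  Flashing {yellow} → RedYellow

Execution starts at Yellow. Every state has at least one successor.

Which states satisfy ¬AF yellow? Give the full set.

States satisfying yellow: {Yellow, RedYellow, Flashing}.
States satisfying AF yellow: {Yellow, RedYellow, Flashing}.
States satisfying ¬AF yellow: {Green, Red}.

{Green, Red}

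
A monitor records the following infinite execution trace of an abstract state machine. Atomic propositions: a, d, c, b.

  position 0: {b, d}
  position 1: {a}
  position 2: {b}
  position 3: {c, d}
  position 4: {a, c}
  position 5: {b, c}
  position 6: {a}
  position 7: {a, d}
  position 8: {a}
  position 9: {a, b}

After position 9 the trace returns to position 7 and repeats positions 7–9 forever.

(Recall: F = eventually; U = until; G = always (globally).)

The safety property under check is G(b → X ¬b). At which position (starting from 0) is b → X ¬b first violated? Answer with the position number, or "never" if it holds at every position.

never

b → X ¬b holds at every position 0..9, and those are all the positions the trace ever visits, so the invariant G(b → X ¬b) is never violated.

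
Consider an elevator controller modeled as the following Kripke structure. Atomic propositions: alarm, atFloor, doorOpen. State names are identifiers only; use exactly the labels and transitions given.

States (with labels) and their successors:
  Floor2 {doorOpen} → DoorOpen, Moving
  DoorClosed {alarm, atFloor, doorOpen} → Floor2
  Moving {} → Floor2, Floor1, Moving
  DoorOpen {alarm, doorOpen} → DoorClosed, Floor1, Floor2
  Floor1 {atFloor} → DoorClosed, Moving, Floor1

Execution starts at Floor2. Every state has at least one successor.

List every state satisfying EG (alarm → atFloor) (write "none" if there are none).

States satisfying alarm → atFloor: {Floor2, DoorClosed, Moving, Floor1}.
States satisfying EG (alarm → atFloor): {Floor2, DoorClosed, Moving, Floor1}.

{Floor2, DoorClosed, Moving, Floor1}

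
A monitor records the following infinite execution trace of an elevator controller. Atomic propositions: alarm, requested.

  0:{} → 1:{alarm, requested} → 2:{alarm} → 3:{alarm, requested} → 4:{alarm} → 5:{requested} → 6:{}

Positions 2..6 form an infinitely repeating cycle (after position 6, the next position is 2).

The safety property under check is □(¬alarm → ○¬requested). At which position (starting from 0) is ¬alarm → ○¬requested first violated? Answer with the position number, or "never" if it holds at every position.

At position 0 the labels are {} and the next position 1 has {alarm, requested}, so ¬alarm → ○¬requested is false there. This is the first violation.

0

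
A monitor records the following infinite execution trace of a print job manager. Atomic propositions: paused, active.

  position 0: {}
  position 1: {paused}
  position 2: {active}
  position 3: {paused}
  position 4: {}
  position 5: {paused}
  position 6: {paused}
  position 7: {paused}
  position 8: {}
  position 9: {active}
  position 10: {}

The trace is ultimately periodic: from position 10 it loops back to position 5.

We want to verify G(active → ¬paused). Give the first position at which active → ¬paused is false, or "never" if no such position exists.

active → ¬paused holds at every position 0..10, and those are all the positions the trace ever visits, so the invariant G(active → ¬paused) is never violated.

never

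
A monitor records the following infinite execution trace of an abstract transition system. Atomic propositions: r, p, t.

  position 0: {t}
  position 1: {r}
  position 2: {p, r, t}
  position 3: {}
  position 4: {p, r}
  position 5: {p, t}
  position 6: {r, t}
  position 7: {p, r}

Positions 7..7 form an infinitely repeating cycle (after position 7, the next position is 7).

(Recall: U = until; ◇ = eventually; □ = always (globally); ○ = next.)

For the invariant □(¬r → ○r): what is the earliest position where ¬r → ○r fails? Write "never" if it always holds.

¬r → ○r holds at every position 0..7, and those are all the positions the trace ever visits, so the invariant □(¬r → ○r) is never violated.

never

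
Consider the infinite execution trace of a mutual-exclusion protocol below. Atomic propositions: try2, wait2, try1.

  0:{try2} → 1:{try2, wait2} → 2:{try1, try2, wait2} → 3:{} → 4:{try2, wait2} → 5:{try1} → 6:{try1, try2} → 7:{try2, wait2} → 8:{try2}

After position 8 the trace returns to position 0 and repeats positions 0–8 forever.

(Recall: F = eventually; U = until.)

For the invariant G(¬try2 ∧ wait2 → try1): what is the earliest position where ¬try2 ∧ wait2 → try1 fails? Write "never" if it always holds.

never

¬try2 ∧ wait2 → try1 holds at every position 0..8, and those are all the positions the trace ever visits, so the invariant G(¬try2 ∧ wait2 → try1) is never violated.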